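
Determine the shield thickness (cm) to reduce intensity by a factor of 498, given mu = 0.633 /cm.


x = ln(factor) / mu
x = ln(498) / 0.633
x = 9.8114 cm

9.8114


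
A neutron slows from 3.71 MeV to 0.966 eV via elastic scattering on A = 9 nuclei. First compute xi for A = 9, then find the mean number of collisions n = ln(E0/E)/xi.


xi = 1 + (A-1)^2/(2A)*ln((A-1)/(A+1)) = 0.2066007 (for A = 9)
n = ln(E0/E) / xi
n = ln(3.71e6 / 0.966) / 0.2066007
n = ln(3.840580e+06) / 0.2066007 = 73.384

73.384


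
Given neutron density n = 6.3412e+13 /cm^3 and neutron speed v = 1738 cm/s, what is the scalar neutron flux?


phi = n * v
phi = 6.3412e+13 * 1738
phi = 1.1021e+17 /cm^2/s

1.1021e+17


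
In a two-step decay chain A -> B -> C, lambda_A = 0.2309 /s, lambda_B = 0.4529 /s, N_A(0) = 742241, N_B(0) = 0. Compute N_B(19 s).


N_B(t) = lambda_A * N_A0 / (lambda_B - lambda_A) * [exp(-lambda_A*t) - exp(-lambda_B*t)]
exp(-0.2309*19) = 0.01243674; exp(-0.4529*19) = 1.831692e-04
N_B = 0.2309 * 742241 / (0.4529 - 0.2309) * (0.01243674 - 1.831692e-04)
N_B = 9459.7

9459.7


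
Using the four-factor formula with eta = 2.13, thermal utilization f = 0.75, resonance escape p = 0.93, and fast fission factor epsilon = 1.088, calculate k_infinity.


k_inf = eta * f * p * epsilon
k_inf = 2.13 * 0.75 * 0.93 * 1.088
k_inf = 1.6164

1.6164


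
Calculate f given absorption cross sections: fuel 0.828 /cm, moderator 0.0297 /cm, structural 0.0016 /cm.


f = Sigma_a_fuel / (Sigma_a_fuel + Sigma_a_mod + Sigma_a_other)
f = 0.828 / (0.828 + 0.0297 + 0.0016)
f = 0.96358

0.96358


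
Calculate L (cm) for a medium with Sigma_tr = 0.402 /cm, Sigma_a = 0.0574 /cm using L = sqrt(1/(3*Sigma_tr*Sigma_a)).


D = 1 / (3 * Sigma_tr) = 1 / (3 * 0.402) = 0.8291874 cm
L = sqrt(D / Sigma_a)
L = sqrt(0.8291874 / 0.0574)
L = 3.8008 cm

3.8008


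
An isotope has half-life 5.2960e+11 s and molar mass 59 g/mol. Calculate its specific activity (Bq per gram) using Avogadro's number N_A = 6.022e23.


lambda = ln(2) / t_half = ln(2) / 5.2960e+11 = 1.308813e-12 /s
SA = lambda * N_A / M
SA = 1.308813e-12 * 6.022e23 / 59
SA = 1.3359e+10 Bq/g

1.3359e+10


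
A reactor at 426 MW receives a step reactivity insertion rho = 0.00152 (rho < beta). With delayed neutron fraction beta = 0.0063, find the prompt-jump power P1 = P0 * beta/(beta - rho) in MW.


P1/P0 = beta / (beta - rho)
P1/P0 = 0.0063 / (0.0063 - 0.00152) = 1.317992
P1 = 426 * 1.317992 = 561.46 MW

561.46


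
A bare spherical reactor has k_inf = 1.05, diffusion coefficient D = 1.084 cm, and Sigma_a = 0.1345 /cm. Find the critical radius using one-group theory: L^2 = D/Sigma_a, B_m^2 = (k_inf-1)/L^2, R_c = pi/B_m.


L^2 = D / Sigma_a = 1.084 / 0.1345 = 8.059480 cm^2
B_m^2 = (k_inf - 1) / L^2 = (1.05 - 1) / 8.059480 = 0.006203874 /cm^2
For a bare sphere: B_g = pi/R, so R_c = pi / sqrt(B_m^2)
R_c = pi / sqrt(0.006203874) = 39.886 cm

39.886


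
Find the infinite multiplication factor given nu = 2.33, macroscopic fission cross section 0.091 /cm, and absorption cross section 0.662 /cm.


k_inf = nu * Sigma_f / Sigma_a
k_inf = 2.33 * 0.091 / 0.662
k_inf = 0.32029

0.32029


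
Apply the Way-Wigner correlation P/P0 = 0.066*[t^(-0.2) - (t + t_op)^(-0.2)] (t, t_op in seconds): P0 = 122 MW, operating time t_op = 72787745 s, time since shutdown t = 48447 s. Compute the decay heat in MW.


P/P0 = 0.066 * [t^(-0.2) - (t + t_op)^(-0.2)]
P/P0 = 0.066 * [48447^(-0.2) - (48447 + 72787745)^(-0.2)]
P/P0 = 0.066 * [0.1155970 - 0.02676274] = 0.005863061
P = 122 * 0.005863061 = 0.71529 MW

0.71529


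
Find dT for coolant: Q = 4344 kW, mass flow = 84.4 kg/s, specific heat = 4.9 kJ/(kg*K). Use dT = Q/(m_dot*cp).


dT = Q / (m_dot * cp)
dT = 4344 / (84.4 * 4.9)
dT = 10.504 C

10.504


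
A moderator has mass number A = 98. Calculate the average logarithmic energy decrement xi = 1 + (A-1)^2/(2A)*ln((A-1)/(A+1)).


xi = 1 + (A-1)^2/(2A) * ln((A-1)/(A+1))
xi = 1 + (98-1)^2/(2*98) * ln((98-1)/(98 +1))
xi = 0.020270

0.020270


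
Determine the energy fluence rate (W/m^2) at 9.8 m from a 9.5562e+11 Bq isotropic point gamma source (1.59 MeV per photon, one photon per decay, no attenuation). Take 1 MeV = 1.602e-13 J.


psi = A * E * 1.602e-13 / (4*pi*r^2)
psi = 9.5562e+11 * 1.59 * 1.602e-13 / (4*pi*9.8^2)
psi = 2.0169e-04 W/m^2

2.0169e-04


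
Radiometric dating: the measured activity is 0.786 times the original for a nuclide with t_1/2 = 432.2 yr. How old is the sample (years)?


lambda = ln(2) / t_half = ln(2) / 432.2 = 0.001603765 /yr
t = -ln(A/A0) / lambda
t = -ln(0.786) / 0.001603765
t = 150.15 yr

150.15


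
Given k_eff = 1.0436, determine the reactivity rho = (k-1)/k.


rho = (k_eff - 1) / k_eff
rho = (1.0436 - 1) / 1.0436
rho = 0.041778

0.041778


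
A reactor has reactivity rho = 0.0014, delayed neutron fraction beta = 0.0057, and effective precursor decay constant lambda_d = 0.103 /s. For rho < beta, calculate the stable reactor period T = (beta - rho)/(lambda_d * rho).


T = (beta - rho) / (lambda_d * rho)
T = (0.0057 - 0.0014) / (0.103 * 0.0014)
T = 29.820 s

29.820


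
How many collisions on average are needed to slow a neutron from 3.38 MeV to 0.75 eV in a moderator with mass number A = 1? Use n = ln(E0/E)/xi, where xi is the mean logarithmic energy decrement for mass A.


xi = 1 + (A-1)^2/(2A)*ln((A-1)/(A+1)) = 1 (for A = 1)
n = ln(E0/E) / xi
n = ln(3.38e6 / 0.75) / 1
n = ln(4.506667e+06) / 1 = 15.321

15.321


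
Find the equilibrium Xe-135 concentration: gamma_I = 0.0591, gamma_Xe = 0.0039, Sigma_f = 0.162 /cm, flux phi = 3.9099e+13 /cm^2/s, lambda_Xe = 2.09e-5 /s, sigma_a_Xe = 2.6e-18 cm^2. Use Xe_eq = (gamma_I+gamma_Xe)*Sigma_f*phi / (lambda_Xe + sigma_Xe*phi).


Xe_eq = (gamma_I + gamma_Xe) * Sigma_f * phi / (lambda_Xe + sigma_Xe * phi)
Numerator = (0.0591 + 0.0039) * 0.162 * 3.9099e+13 = 3.990444e+11
Denominator = 2.09e-5 + 2.6e-18 * 3.9099e+13 = 1.225574e-04
Xe_eq = 3.990444e+11 / 1.225574e-04 = 3.2560e+15 /cm^3

3.2560e+15


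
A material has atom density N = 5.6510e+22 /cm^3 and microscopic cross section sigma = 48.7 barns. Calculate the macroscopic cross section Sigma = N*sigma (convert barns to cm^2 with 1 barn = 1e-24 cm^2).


Sigma = N * sigma_barns * 1e-24
Sigma = 5.6510e+22 * 48.7 * 1e-24
Sigma = 2.7520 /cm

2.7520


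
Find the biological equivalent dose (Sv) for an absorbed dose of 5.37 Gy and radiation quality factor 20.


H = D * Q
H = 5.37 * 20
H = 107.40 Sv

107.40


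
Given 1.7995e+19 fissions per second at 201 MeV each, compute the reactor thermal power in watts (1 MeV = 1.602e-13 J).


P = fission_rate * E_MeV * 1.602e-13
P = 1.7995e+19 * 201 * 1.602e-13
P = 5.7944e+08 W

5.7944e+08


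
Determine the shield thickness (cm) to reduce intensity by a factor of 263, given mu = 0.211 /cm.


x = ln(factor) / mu
x = ln(263) / 0.211
x = 26.408 cm

26.408


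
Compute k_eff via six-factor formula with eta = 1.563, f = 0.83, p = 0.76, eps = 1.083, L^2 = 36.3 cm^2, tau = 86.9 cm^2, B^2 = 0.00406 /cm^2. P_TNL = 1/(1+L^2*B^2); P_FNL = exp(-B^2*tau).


k_inf = eta*f*p*eps = 1.563*0.83*0.76*1.083 = 1.067773
P_TNL = 1/(1 + L^2*B^2) = 1/(1 + 36.3*0.00406) = 0.8715524
P_FNL = exp(-B^2*tau) = exp(-0.00406*86.9) = 0.7027079
k_eff = k_inf * P_TNL * P_FNL = 1.067773 * 0.8715524 * 0.7027079
k_eff = 0.65395

0.65395


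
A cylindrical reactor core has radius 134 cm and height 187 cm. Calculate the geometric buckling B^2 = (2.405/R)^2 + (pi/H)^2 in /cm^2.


B^2 = (2.405/R)^2 + (pi/H)^2
B^2 = (2.405/134)^2 + (pi/187)^2
B^2 = 6.0436e-04 /cm^2

6.0436e-04


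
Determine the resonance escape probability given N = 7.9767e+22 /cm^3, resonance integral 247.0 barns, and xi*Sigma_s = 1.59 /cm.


p = exp(-N * I * 1e-24 / (xi*Sigma_s))
p = exp(-7.9767e+22 * 247.0 * 1e-24 / 1.59)
p = 4.1538e-06

4.1538e-06


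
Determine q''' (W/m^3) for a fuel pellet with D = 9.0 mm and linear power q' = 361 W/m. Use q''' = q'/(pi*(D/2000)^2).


r = D / 2 / 1000 = 9.0 / 2 / 1000 = 0.0045 m
q''' = q' / (pi * r^2)
q''' = 361 / (pi * 0.0045^2)
q''' = 5.6746e+06 W/m^3

5.6746e+06


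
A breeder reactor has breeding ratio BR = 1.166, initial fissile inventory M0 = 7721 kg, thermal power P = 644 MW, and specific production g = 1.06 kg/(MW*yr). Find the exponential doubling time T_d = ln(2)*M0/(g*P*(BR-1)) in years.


Breeding gain G = BR - 1 = 1.166 - 1 = 0.166
Fissile production rate = g * P * G = 1.06 * 644 * 0.166 = 113.31824 kg/yr
T_d = ln(2) * M0 / (g * P * G)
T_d = ln(2) * 7721 / 113.31824 = 47.228 yr

47.228


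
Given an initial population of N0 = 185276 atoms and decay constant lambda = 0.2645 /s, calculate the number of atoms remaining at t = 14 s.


N = N0 * exp(-lambda * t)
N = 185276 * exp(-0.2645 * 14)
N = 4567.0

4567.0


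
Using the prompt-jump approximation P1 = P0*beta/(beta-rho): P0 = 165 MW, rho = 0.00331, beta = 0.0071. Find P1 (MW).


P1/P0 = beta / (beta - rho)
P1/P0 = 0.0071 / (0.0071 - 0.00331) = 1.873351
P1 = 165 * 1.873351 = 309.10 MW

309.10


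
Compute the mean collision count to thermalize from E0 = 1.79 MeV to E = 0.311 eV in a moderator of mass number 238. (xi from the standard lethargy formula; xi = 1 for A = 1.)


xi = 1 + (A-1)^2/(2A)*ln((A-1)/(A+1)) = 0.008379872 (for A = 238)
n = ln(E0/E) / xi
n = ln(1.79e6 / 0.311) / 0.008379872
n = ln(5.755627e+06) / 0.008379872 = 1857.5

1857.5


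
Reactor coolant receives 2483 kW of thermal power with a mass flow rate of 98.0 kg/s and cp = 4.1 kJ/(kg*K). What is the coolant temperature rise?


dT = Q / (m_dot * cp)
dT = 2483 / (98.0 * 4.1)
dT = 6.1797 C

6.1797


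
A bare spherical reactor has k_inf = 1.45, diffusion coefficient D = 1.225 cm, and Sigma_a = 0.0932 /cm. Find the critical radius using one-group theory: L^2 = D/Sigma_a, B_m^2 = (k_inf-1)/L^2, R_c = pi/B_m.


L^2 = D / Sigma_a = 1.225 / 0.0932 = 13.14378 cm^2
B_m^2 = (k_inf - 1) / L^2 = (1.45 - 1) / 13.14378 = 0.03423673 /cm^2
For a bare sphere: B_g = pi/R, so R_c = pi / sqrt(B_m^2)
R_c = pi / sqrt(0.03423673) = 16.979 cm

16.979


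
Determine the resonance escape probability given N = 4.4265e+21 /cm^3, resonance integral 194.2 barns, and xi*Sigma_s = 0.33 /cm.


p = exp(-N * I * 1e-24 / (xi*Sigma_s))
p = exp(-4.4265e+21 * 194.2 * 1e-24 / 0.33)
p = 0.073908

0.073908


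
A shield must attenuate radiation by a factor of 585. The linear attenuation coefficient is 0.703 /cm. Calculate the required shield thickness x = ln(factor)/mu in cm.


x = ln(factor) / mu
x = ln(585) / 0.703
x = 9.0635 cm

9.0635


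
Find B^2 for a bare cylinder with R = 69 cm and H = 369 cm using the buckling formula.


B^2 = (2.405/R)^2 + (pi/H)^2
B^2 = (2.405/69)^2 + (pi/369)^2
B^2 = 0.0012874 /cm^2

0.0012874


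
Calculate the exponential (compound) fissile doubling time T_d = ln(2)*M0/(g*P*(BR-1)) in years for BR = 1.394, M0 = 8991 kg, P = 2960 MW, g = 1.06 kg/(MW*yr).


Breeding gain G = BR - 1 = 1.394 - 1 = 0.394
Fissile production rate = g * P * G = 1.06 * 2960 * 0.394 = 1236.2144 kg/yr
T_d = ln(2) * M0 / (g * P * G)
T_d = ln(2) * 8991 / 1236.2144 = 5.0413 yr

5.0413


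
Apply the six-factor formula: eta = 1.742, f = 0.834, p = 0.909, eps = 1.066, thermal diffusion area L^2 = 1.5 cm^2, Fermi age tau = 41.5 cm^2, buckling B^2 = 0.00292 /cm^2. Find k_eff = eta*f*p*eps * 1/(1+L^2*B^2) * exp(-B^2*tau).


k_inf = eta*f*p*eps = 1.742*0.834*0.909*1.066 = 1.407782
P_TNL = 1/(1 + L^2*B^2) = 1/(1 + 1.5*0.00292) = 0.9956391
P_FNL = exp(-B^2*tau) = exp(-0.00292*41.5) = 0.8858745
k_eff = k_inf * P_TNL * P_FNL = 1.407782 * 0.9956391 * 0.8858745
k_eff = 1.2417

1.2417


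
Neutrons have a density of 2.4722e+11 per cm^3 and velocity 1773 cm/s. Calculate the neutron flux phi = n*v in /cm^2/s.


phi = n * v
phi = 2.4722e+11 * 1773
phi = 4.3832e+14 /cm^2/s

4.3832e+14


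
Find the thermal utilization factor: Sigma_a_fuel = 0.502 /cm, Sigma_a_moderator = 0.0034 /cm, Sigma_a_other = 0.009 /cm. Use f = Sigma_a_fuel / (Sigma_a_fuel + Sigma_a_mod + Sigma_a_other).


f = Sigma_a_fuel / (Sigma_a_fuel + Sigma_a_mod + Sigma_a_other)
f = 0.502 / (0.502 + 0.0034 + 0.009)
f = 0.97589

0.97589


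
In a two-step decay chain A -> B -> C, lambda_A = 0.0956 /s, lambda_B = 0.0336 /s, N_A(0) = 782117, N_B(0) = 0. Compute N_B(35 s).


N_B(t) = lambda_A * N_A0 / (lambda_B - lambda_A) * [exp(-lambda_A*t) - exp(-lambda_B*t)]
exp(-0.0956*35) = 0.03522497; exp(-0.0336*35) = 0.3085103
N_B = 0.0956 * 782117 / (0.0336 - 0.0956) * (0.03522497 - 0.3085103)
N_B = 329575

329575


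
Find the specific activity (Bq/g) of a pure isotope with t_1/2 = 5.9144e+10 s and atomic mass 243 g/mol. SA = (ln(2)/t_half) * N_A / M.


lambda = ln(2) / t_half = ln(2) / 5.9144e+10 = 1.171965e-11 /s
SA = lambda * N_A / M
SA = 1.171965e-11 * 6.022e23 / 243
SA = 2.9044e+10 Bq/g

2.9044e+10


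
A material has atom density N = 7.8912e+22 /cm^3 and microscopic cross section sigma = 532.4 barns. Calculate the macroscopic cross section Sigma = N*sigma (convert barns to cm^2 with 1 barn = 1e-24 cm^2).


Sigma = N * sigma_barns * 1e-24
Sigma = 7.8912e+22 * 532.4 * 1e-24
Sigma = 42.013 /cm

42.013


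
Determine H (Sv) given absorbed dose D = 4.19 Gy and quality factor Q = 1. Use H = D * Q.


H = D * Q
H = 4.19 * 1
H = 4.1900 Sv

4.1900


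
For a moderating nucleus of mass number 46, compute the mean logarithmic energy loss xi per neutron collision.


xi = 1 + (A-1)^2/(2A) * ln((A-1)/(A+1))
xi = 1 + (46-1)^2/(2*46) * ln((46-1)/(46 +1))
xi = 0.042855

0.042855


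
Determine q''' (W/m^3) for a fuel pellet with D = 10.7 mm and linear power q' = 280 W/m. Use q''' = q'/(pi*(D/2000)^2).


r = D / 2 / 1000 = 10.7 / 2 / 1000 = 0.00535 m
q''' = q' / (pi * r^2)
q''' = 280 / (pi * 0.00535^2)
q''' = 3.1139e+06 W/m^3

3.1139e+06


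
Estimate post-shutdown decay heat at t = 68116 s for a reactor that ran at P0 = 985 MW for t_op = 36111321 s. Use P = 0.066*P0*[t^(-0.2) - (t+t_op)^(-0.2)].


P/P0 = 0.066 * [t^(-0.2) - (t + t_op)^(-0.2)]
P/P0 = 0.066 * [68116^(-0.2) - (68116 + 36111321)^(-0.2)]
P/P0 = 0.066 * [0.1079817 - 0.03078277] = 0.005095129
P = 985 * 0.005095129 = 5.0187 MW

5.0187


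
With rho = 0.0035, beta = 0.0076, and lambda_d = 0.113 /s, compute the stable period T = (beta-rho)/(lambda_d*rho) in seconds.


T = (beta - rho) / (lambda_d * rho)
T = (0.0076 - 0.0035) / (0.113 * 0.0035)
T = 10.367 s

10.367


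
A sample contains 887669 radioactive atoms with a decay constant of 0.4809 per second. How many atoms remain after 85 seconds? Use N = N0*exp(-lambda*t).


N = N0 * exp(-lambda * t)
N = 887669 * exp(-0.4809 * 85)
N = 1.5697e-12

1.5697e-12


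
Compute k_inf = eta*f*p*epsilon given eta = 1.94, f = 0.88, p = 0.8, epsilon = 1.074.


k_inf = eta * f * p * epsilon
k_inf = 1.94 * 0.88 * 0.8 * 1.074
k_inf = 1.4668

1.4668


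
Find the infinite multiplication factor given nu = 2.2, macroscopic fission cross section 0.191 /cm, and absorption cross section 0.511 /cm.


k_inf = nu * Sigma_f / Sigma_a
k_inf = 2.2 * 0.191 / 0.511
k_inf = 0.82231

0.82231


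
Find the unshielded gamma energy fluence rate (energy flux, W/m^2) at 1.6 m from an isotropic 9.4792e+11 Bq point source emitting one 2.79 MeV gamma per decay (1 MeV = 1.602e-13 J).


psi = A * E * 1.602e-13 / (4*pi*r^2)
psi = 9.4792e+11 * 2.79 * 1.602e-13 / (4*pi*1.6^2)
psi = 0.013170 W/m^2

0.013170


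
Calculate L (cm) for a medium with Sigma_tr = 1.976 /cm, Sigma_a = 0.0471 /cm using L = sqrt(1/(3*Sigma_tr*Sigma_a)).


D = 1 / (3 * Sigma_tr) = 1 / (3 * 1.976) = 0.1686910 cm
L = sqrt(D / Sigma_a)
L = sqrt(0.1686910 / 0.0471)
L = 1.8925 cm

1.8925


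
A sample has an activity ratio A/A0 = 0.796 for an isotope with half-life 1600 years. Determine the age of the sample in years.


lambda = ln(2) / t_half = ln(2) / 1600 = 4.332170e-04 /yr
t = -ln(A/A0) / lambda
t = -ln(0.796) / 4.332170e-04
t = 526.66 yr

526.66


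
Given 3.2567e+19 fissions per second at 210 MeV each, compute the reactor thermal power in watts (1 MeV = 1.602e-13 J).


P = fission_rate * E_MeV * 1.602e-13
P = 3.2567e+19 * 210 * 1.602e-13
P = 1.0956e+09 W

1.0956e+09


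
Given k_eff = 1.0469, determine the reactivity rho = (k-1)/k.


rho = (k_eff - 1) / k_eff
rho = (1.0469 - 1) / 1.0469
rho = 0.044799

0.044799


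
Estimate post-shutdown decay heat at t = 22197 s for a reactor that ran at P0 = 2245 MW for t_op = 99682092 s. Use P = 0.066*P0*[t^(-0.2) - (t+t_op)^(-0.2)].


P/P0 = 0.066 * [t^(-0.2) - (t + t_op)^(-0.2)]
P/P0 = 0.066 * [22197^(-0.2) - (22197 + 99682092)^(-0.2)]
P/P0 = 0.066 * [0.1351267 - 0.02513375] = 0.007259535
P = 2245 * 0.007259535 = 16.298 MW

16.298


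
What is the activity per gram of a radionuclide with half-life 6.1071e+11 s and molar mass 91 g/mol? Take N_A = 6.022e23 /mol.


lambda = ln(2) / t_half = ln(2) / 6.1071e+11 = 1.134986e-12 /s
SA = lambda * N_A / M
SA = 1.134986e-12 * 6.022e23 / 91
SA = 7.5109e+09 Bq/g

7.5109e+09


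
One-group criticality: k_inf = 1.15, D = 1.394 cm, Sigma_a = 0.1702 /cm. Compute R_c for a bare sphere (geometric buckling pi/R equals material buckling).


L^2 = D / Sigma_a = 1.394 / 0.1702 = 8.190364 cm^2
B_m^2 = (k_inf - 1) / L^2 = (1.15 - 1) / 8.190364 = 0.01831420 /cm^2
For a bare sphere: B_g = pi/R, so R_c = pi / sqrt(B_m^2)
R_c = pi / sqrt(0.01831420) = 23.214 cm

23.214


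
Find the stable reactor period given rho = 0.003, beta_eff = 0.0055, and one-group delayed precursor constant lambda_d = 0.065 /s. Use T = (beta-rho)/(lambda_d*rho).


T = (beta - rho) / (lambda_d * rho)
T = (0.0055 - 0.003) / (0.065 * 0.003)
T = 12.821 s

12.821


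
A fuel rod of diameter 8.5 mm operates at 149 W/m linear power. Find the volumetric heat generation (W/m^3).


r = D / 2 / 1000 = 8.5 / 2 / 1000 = 0.00425 m
q''' = q' / (pi * r^2)
q''' = 149 / (pi * 0.00425^2)
q''' = 2.6258e+06 W/m^3

2.6258e+06


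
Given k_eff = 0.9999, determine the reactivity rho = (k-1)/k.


rho = (k_eff - 1) / k_eff
rho = (0.9999 - 1) / 0.9999
rho = -1.0001e-04

-1.0001e-04


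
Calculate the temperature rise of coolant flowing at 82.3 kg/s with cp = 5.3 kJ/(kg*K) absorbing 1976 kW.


dT = Q / (m_dot * cp)
dT = 1976 / (82.3 * 5.3)
dT = 4.5301 C

4.5301


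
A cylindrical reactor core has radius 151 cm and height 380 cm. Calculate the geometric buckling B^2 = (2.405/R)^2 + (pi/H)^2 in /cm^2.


B^2 = (2.405/R)^2 + (pi/H)^2
B^2 = (2.405/151)^2 + (pi/380)^2
B^2 = 3.2202e-04 /cm^2

3.2202e-04


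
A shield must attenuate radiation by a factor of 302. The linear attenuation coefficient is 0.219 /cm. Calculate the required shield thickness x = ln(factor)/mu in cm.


x = ln(factor) / mu
x = ln(302) / 0.219
x = 26.075 cm

26.075


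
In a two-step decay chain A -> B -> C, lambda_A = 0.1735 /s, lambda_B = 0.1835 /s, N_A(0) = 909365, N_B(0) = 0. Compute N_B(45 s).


N_B(t) = lambda_A * N_A0 / (lambda_B - lambda_A) * [exp(-lambda_A*t) - exp(-lambda_B*t)]
exp(-0.1735*45) = 4.066735e-04; exp(-0.1835*45) = 2.593064e-04
N_B = 0.1735 * 909365 / (0.1835 - 0.1735) * (4.066735e-04 - 2.593064e-04)
N_B = 2325.1

2325.1


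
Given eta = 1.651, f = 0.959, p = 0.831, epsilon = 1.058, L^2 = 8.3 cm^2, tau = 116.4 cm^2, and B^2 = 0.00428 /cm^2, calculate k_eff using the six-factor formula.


k_inf = eta*f*p*eps = 1.651*0.959*0.831*1.058 = 1.392042
P_TNL = 1/(1 + L^2*B^2) = 1/(1 + 8.3*0.00428) = 0.9656947
P_FNL = exp(-B^2*tau) = exp(-0.00428*116.4) = 0.6076283
k_eff = k_inf * P_TNL * P_FNL = 1.392042 * 0.9656947 * 0.6076283
k_eff = 0.81683

0.81683


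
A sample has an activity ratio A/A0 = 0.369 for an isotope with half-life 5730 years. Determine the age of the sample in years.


lambda = ln(2) / t_half = ln(2) / 5730 = 1.209681e-04 /yr
t = -ln(A/A0) / lambda
t = -ln(0.369) / 1.209681e-04
t = 8241.5 yr

8241.5


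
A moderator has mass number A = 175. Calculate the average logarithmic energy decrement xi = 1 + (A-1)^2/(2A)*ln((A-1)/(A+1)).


xi = 1 + (A-1)^2/(2A) * ln((A-1)/(A+1))
xi = 1 + (175-1)^2/(2*175) * ln((175-1)/(175 +1))
xi = 0.011385

0.011385


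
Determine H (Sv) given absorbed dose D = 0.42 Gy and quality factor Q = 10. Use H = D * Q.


H = D * Q
H = 0.42 * 10
H = 4.2000 Sv

4.2000


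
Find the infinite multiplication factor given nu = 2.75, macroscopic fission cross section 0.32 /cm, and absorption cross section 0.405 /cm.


k_inf = nu * Sigma_f / Sigma_a
k_inf = 2.75 * 0.32 / 0.405
k_inf = 2.1728

2.1728


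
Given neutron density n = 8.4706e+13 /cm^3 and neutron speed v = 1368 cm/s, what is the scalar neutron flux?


phi = n * v
phi = 8.4706e+13 * 1368
phi = 1.1588e+17 /cm^2/s

1.1588e+17


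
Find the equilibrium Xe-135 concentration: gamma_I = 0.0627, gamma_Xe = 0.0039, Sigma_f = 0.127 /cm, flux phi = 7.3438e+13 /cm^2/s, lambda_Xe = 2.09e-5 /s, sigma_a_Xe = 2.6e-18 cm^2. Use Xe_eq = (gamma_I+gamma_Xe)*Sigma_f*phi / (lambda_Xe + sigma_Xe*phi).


Xe_eq = (gamma_I + gamma_Xe) * Sigma_f * phi / (lambda_Xe + sigma_Xe * phi)
Numerator = (0.0627 + 0.0039) * 0.127 * 7.3438e+13 = 6.211533e+11
Denominator = 2.09e-5 + 2.6e-18 * 7.3438e+13 = 2.118388e-04
Xe_eq = 6.211533e+11 / 2.118388e-04 = 2.9322e+15 /cm^3

2.9322e+15


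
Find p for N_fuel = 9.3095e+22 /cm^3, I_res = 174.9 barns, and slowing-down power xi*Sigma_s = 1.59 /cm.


p = exp(-N * I * 1e-24 / (xi*Sigma_s))
p = exp(-9.3095e+22 * 174.9 * 1e-24 / 1.59)
p = 3.5697e-05

3.5697e-05


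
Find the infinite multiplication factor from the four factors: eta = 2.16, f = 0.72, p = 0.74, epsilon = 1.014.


k_inf = eta * f * p * epsilon
k_inf = 2.16 * 0.72 * 0.74 * 1.014
k_inf = 1.1670

1.1670


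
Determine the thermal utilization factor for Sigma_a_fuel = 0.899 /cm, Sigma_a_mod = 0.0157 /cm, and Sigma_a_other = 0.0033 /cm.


f = Sigma_a_fuel / (Sigma_a_fuel + Sigma_a_mod + Sigma_a_other)
f = 0.899 / (0.899 + 0.0157 + 0.0033)
f = 0.97930

0.97930


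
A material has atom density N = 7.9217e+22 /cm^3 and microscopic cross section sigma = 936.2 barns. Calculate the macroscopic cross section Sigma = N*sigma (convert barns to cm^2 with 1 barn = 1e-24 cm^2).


Sigma = N * sigma_barns * 1e-24
Sigma = 7.9217e+22 * 936.2 * 1e-24
Sigma = 74.163 /cm

74.163


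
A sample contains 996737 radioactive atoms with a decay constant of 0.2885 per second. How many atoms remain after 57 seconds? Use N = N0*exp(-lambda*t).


N = N0 * exp(-lambda * t)
N = 996737 * exp(-0.2885 * 57)
N = 0.071916

0.071916


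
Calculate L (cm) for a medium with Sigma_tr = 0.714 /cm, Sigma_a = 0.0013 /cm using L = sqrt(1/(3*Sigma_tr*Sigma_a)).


D = 1 / (3 * Sigma_tr) = 1 / (3 * 0.714) = 0.4668534 cm
L = sqrt(D / Sigma_a)
L = sqrt(0.4668534 / 0.0013)
L = 18.950 cm

18.950


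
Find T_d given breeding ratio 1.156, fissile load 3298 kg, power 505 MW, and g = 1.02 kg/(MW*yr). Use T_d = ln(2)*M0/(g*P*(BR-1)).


Breeding gain G = BR - 1 = 1.156 - 1 = 0.156
Fissile production rate = g * P * G = 1.02 * 505 * 0.156 = 80.3556 kg/yr
T_d = ln(2) * M0 / (g * P * G)
T_d = ln(2) * 3298 / 80.3556 = 28.449 yr

28.449


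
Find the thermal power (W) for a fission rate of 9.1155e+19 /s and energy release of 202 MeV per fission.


P = fission_rate * E_MeV * 1.602e-13
P = 9.1155e+19 * 202 * 1.602e-13
P = 2.9498e+09 W

2.9498e+09


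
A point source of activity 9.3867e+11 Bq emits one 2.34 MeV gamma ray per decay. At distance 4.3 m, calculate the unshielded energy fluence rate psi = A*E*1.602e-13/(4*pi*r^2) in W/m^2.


psi = A * E * 1.602e-13 / (4*pi*r^2)
psi = 9.3867e+11 * 2.34 * 1.602e-13 / (4*pi*4.3^2)
psi = 0.0015144 W/m^2

0.0015144


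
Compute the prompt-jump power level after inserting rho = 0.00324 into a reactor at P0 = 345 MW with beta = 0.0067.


P1/P0 = beta / (beta - rho)
P1/P0 = 0.0067 / (0.0067 - 0.00324) = 1.936416
P1 = 345 * 1.936416 = 668.06 MW

668.06


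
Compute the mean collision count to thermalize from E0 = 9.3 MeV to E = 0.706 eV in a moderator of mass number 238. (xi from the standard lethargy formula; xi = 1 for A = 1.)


xi = 1 + (A-1)^2/(2A)*ln((A-1)/(A+1)) = 0.008379872 (for A = 238)
n = ln(E0/E) / xi
n = ln(9.3e6 / 0.706) / 0.008379872
n = ln(1.317280e+07) / 0.008379872 = 1956.3

1956.3


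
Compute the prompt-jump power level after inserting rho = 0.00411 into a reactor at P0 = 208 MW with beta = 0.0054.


P1/P0 = beta / (beta - rho)
P1/P0 = 0.0054 / (0.0054 - 0.00411) = 4.186047
P1 = 208 * 4.186047 = 870.70 MW

870.70


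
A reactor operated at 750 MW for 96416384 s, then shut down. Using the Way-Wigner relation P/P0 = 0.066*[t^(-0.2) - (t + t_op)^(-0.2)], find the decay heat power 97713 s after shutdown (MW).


P/P0 = 0.066 * [t^(-0.2) - (t + t_op)^(-0.2)]
P/P0 = 0.066 * [97713^(-0.2) - (97713 + 96416384)^(-0.2)]
P/P0 = 0.066 * [0.1004638 - 0.02529775] = 0.004960959
P = 750 * 0.004960959 = 3.7207 MW

3.7207


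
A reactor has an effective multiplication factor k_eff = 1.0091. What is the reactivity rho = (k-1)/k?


rho = (k_eff - 1) / k_eff
rho = (1.0091 - 1) / 1.0091
rho = 0.0090179

0.0090179


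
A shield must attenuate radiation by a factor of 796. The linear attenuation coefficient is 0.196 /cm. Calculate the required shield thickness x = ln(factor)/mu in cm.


x = ln(factor) / mu
x = ln(796) / 0.196
x = 34.080 cm

34.080


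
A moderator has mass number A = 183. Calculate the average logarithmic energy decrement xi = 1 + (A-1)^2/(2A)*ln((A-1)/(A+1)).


xi = 1 + (A-1)^2/(2A) * ln((A-1)/(A+1))
xi = 1 + (183-1)^2/(2*183) * ln((183-1)/(183 +1))
xi = 0.010889

0.010889


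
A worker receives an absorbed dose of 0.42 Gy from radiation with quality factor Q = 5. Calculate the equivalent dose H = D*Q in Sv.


H = D * Q
H = 0.42 * 5
H = 2.1000 Sv

2.1000


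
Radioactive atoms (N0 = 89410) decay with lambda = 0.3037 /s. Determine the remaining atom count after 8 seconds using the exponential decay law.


N = N0 * exp(-lambda * t)
N = 89410 * exp(-0.3037 * 8)
N = 7874.5

7874.5


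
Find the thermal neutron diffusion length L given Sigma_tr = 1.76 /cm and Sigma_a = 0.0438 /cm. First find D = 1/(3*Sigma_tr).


D = 1 / (3 * Sigma_tr) = 1 / (3 * 1.76) = 0.1893939 cm
L = sqrt(D / Sigma_a)
L = sqrt(0.1893939 / 0.0438)
L = 2.0794 cm

2.0794


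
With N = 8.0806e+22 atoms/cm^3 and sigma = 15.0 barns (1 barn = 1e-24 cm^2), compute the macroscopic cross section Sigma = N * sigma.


Sigma = N * sigma_barns * 1e-24
Sigma = 8.0806e+22 * 15.0 * 1e-24
Sigma = 1.2121 /cm

1.2121


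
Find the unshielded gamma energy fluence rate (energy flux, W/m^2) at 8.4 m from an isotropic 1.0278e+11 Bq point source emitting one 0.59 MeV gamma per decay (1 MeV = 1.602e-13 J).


psi = A * E * 1.602e-13 / (4*pi*r^2)
psi = 1.0278e+11 * 0.59 * 1.602e-13 / (4*pi*8.4^2)
psi = 1.0956e-05 W/m^2

1.0956e-05


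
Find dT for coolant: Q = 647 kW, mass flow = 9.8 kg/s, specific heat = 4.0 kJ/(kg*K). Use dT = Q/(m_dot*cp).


dT = Q / (m_dot * cp)
dT = 647 / (9.8 * 4.0)
dT = 16.505 C

16.505


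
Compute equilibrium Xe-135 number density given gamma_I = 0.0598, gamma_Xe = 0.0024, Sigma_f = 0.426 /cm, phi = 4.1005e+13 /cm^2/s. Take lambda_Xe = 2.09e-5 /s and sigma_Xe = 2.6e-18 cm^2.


Xe_eq = (gamma_I + gamma_Xe) * Sigma_f * phi / (lambda_Xe + sigma_Xe * phi)
Numerator = (0.0598 + 0.0024) * 0.426 * 4.1005e+13 = 1.086518e+12
Denominator = 2.09e-5 + 2.6e-18 * 4.1005e+13 = 1.275130e-04
Xe_eq = 1.086518e+12 / 1.275130e-04 = 8.5208e+15 /cm^3

8.5208e+15


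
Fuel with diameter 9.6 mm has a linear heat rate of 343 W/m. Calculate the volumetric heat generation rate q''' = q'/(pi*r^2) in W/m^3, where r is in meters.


r = D / 2 / 1000 = 9.6 / 2 / 1000 = 0.0048 m
q''' = q' / (pi * r^2)
q''' = 343 / (pi * 0.0048^2)
q''' = 4.7387e+06 W/m^3

4.7387e+06


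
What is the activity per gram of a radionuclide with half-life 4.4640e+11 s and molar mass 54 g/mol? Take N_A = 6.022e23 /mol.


lambda = ln(2) / t_half = ln(2) / 4.4640e+11 = 1.552749e-12 /s
SA = lambda * N_A / M
SA = 1.552749e-12 * 6.022e23 / 54
SA = 1.7316e+10 Bq/g

1.7316e+10


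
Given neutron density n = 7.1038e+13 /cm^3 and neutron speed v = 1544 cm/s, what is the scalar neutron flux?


phi = n * v
phi = 7.1038e+13 * 1544
phi = 1.0968e+17 /cm^2/s

1.0968e+17


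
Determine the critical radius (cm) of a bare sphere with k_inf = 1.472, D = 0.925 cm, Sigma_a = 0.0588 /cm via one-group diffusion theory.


L^2 = D / Sigma_a = 0.925 / 0.0588 = 15.73129 cm^2
B_m^2 = (k_inf - 1) / L^2 = (1.472 - 1) / 15.73129 = 0.03000390 /cm^2
For a bare sphere: B_g = pi/R, so R_c = pi / sqrt(B_m^2)
R_c = pi / sqrt(0.03000390) = 18.137 cm

18.137


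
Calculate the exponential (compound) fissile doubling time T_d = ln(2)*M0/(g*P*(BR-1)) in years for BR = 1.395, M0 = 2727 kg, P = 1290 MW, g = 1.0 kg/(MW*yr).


Breeding gain G = BR - 1 = 1.395 - 1 = 0.395
Fissile production rate = g * P * G = 1.0 * 1290 * 0.395 = 509.55 kg/yr
T_d = ln(2) * M0 / (g * P * G)
T_d = ln(2) * 2727 / 509.55 = 3.7096 yr

3.7096


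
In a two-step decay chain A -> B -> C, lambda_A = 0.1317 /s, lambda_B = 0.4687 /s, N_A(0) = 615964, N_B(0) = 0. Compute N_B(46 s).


N_B(t) = lambda_A * N_A0 / (lambda_B - lambda_A) * [exp(-lambda_A*t) - exp(-lambda_B*t)]
exp(-0.1317*46) = 0.002338607; exp(-0.4687*46) = 4.330361e-10
N_B = 0.1317 * 615964 / (0.4687 - 0.1317) * (0.002338607 - 4.330361e-10)
N_B = 562.95

562.95


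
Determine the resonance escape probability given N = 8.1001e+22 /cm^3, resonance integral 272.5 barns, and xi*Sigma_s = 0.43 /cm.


p = exp(-N * I * 1e-24 / (xi*Sigma_s))
p = exp(-8.1001e+22 * 272.5 * 1e-24 / 0.43)
p = 5.0908e-23

5.0908e-23


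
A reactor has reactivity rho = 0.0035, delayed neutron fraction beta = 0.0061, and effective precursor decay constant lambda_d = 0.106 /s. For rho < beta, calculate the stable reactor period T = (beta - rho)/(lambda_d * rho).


T = (beta - rho) / (lambda_d * rho)
T = (0.0061 - 0.0035) / (0.106 * 0.0035)
T = 7.0081 s

7.0081


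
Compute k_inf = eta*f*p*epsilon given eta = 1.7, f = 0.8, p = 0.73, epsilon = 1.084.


k_inf = eta * f * p * epsilon
k_inf = 1.7 * 0.8 * 0.73 * 1.084
k_inf = 1.0762

1.0762


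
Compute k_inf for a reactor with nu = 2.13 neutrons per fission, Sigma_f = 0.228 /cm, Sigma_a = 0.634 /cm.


k_inf = nu * Sigma_f / Sigma_a
k_inf = 2.13 * 0.228 / 0.634
k_inf = 0.76599

0.76599


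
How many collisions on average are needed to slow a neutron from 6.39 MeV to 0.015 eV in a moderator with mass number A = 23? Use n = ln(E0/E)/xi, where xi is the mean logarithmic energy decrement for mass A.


xi = 1 + (A-1)^2/(2A)*ln((A-1)/(A+1)) = 0.08448899 (for A = 23)
n = ln(E0/E) / xi
n = ln(6.39e6 / 0.015) / 0.08448899
n = ln(4.260000e+08) / 0.08448899 = 235.18

235.18


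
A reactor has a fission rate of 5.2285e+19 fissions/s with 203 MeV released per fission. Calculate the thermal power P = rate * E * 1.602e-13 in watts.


P = fission_rate * E_MeV * 1.602e-13
P = 5.2285e+19 * 203 * 1.602e-13
P = 1.7003e+09 W

1.7003e+09


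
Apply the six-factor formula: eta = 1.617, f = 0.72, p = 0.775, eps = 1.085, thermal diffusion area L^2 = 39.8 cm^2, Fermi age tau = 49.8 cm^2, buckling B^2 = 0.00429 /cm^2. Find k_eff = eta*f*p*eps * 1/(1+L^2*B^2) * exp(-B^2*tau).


k_inf = eta*f*p*eps = 1.617*0.72*0.775*1.085 = 0.9789803
P_TNL = 1/(1 + L^2*B^2) = 1/(1 + 39.8*0.00429) = 0.8541592
P_FNL = exp(-B^2*tau) = exp(-0.00429*49.8) = 0.8076375
k_eff = k_inf * P_TNL * P_FNL = 0.9789803 * 0.8541592 * 0.8076375
k_eff = 0.67535

0.67535


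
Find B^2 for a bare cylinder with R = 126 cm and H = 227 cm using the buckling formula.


B^2 = (2.405/R)^2 + (pi/H)^2
B^2 = (2.405/126)^2 + (pi/227)^2
B^2 = 5.5586e-04 /cm^2

5.5586e-04


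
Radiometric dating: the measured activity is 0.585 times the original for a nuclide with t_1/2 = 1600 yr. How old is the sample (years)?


lambda = ln(2) / t_half = ln(2) / 1600 = 4.332170e-04 /yr
t = -ln(A/A0) / lambda
t = -ln(0.585) / 4.332170e-04
t = 1237.6 yr

1237.6


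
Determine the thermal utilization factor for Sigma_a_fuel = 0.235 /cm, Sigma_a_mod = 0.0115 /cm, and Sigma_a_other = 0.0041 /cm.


f = Sigma_a_fuel / (Sigma_a_fuel + Sigma_a_mod + Sigma_a_other)
f = 0.235 / (0.235 + 0.0115 + 0.0041)
f = 0.93775

0.93775


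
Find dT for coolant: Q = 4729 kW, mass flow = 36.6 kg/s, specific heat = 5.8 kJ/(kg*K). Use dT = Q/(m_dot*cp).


dT = Q / (m_dot * cp)
dT = 4729 / (36.6 * 5.8)
dT = 22.277 C

22.277


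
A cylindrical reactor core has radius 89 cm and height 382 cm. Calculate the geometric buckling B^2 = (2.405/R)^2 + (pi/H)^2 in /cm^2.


B^2 = (2.405/R)^2 + (pi/H)^2
B^2 = (2.405/89)^2 + (pi/382)^2
B^2 = 7.9785e-04 /cm^2

7.9785e-04


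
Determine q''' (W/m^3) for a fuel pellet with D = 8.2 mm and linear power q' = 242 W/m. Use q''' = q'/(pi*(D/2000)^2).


r = D / 2 / 1000 = 8.2 / 2 / 1000 = 0.0041 m
q''' = q' / (pi * r^2)
q''' = 242 / (pi * 0.0041^2)
q''' = 4.5825e+06 W/m^3

4.5825e+06


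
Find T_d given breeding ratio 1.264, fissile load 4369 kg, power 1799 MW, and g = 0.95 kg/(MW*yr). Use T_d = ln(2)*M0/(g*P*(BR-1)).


Breeding gain G = BR - 1 = 1.264 - 1 = 0.264
Fissile production rate = g * P * G = 0.95 * 1799 * 0.264 = 451.1892 kg/yr
T_d = ln(2) * M0 / (g * P * G)
T_d = ln(2) * 4369 / 451.1892 = 6.7120 yr

6.7120


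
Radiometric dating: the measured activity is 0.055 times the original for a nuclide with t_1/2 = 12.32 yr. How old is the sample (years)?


lambda = ln(2) / t_half = ln(2) / 12.32 = 0.05626195 /yr
t = -ln(A/A0) / lambda
t = -ln(0.055) / 0.05626195
t = 51.552 yr

51.552


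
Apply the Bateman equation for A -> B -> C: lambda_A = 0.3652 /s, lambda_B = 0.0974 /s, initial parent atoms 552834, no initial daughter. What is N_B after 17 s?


N_B(t) = lambda_A * N_A0 / (lambda_B - lambda_A) * [exp(-lambda_A*t) - exp(-lambda_B*t)]
exp(-0.3652*17) = 0.002012455; exp(-0.0974*17) = 0.1909392
N_B = 0.3652 * 552834 / (0.0974 - 0.3652) * (0.002012455 - 0.1909392)
N_B = 142432

142432


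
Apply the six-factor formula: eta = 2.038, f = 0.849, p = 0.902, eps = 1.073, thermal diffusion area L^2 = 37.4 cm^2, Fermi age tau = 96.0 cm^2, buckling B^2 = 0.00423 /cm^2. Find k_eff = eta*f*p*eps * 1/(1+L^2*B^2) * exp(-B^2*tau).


k_inf = eta*f*p*eps = 2.038*0.849*0.902*1.073 = 1.674627
P_TNL = 1/(1 + L^2*B^2) = 1/(1 + 37.4*0.00423) = 0.8634072
P_FNL = exp(-B^2*tau) = exp(-0.00423*96.0) = 0.6662569
k_eff = k_inf * P_TNL * P_FNL = 1.674627 * 0.8634072 * 0.6662569
k_eff = 0.96333

0.96333


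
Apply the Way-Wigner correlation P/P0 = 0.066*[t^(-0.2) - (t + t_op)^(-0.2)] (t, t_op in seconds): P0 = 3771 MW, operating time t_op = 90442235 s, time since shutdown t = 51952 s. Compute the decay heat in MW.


P/P0 = 0.066 * [t^(-0.2) - (t + t_op)^(-0.2)]
P/P0 = 0.066 * [51952^(-0.2) - (51952 + 90442235)^(-0.2)]
P/P0 = 0.066 * [0.1139934 - 0.02562571] = 0.005832268
P = 3771 * 0.005832268 = 21.993 MW

21.993


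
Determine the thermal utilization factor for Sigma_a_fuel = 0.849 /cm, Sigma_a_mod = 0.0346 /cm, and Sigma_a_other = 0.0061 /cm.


f = Sigma_a_fuel / (Sigma_a_fuel + Sigma_a_mod + Sigma_a_other)
f = 0.849 / (0.849 + 0.0346 + 0.0061)
f = 0.95425

0.95425


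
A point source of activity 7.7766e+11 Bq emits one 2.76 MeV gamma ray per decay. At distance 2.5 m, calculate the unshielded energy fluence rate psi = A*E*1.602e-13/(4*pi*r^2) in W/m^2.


psi = A * E * 1.602e-13 / (4*pi*r^2)
psi = 7.7766e+11 * 2.76 * 1.602e-13 / (4*pi*2.5^2)
psi = 0.0043780 W/m^2

0.0043780


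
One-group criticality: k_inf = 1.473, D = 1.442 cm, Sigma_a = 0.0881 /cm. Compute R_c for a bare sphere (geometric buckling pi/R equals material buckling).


L^2 = D / Sigma_a = 1.442 / 0.0881 = 16.36776 cm^2
B_m^2 = (k_inf - 1) / L^2 = (1.473 - 1) / 16.36776 = 0.02889827 /cm^2
For a bare sphere: B_g = pi/R, so R_c = pi / sqrt(B_m^2)
R_c = pi / sqrt(0.02889827) = 18.481 cm

18.481


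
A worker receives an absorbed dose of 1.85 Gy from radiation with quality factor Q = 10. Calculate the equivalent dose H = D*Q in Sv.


H = D * Q
H = 1.85 * 10
H = 18.500 Sv

18.500


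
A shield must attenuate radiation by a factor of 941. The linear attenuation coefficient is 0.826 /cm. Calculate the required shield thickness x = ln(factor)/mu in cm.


x = ln(factor) / mu
x = ln(941) / 0.826
x = 8.2893 cm

8.2893


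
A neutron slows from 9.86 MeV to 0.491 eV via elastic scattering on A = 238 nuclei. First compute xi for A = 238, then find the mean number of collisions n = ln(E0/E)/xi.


xi = 1 + (A-1)^2/(2A)*ln((A-1)/(A+1)) = 0.008379872 (for A = 238)
n = ln(E0/E) / xi
n = ln(9.86e6 / 0.491) / 0.008379872
n = ln(2.008147e+07) / 0.008379872 = 2006.6

2006.6


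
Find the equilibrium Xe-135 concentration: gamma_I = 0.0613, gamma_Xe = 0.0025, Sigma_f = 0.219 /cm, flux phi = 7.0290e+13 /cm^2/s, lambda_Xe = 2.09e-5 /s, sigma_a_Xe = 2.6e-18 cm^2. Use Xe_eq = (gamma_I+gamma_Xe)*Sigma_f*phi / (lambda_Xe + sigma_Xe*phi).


Xe_eq = (gamma_I + gamma_Xe) * Sigma_f * phi / (lambda_Xe + sigma_Xe * phi)
Numerator = (0.0613 + 0.0025) * 0.219 * 7.0290e+13 = 9.821059e+11
Denominator = 2.09e-5 + 2.6e-18 * 7.0290e+13 = 2.036540e-04
Xe_eq = 9.821059e+11 / 2.036540e-04 = 4.8224e+15 /cm^3

4.8224e+15


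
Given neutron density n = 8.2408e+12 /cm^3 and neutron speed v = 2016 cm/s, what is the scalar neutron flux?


phi = n * v
phi = 8.2408e+12 * 2016
phi = 1.6613e+16 /cm^2/s

1.6613e+16


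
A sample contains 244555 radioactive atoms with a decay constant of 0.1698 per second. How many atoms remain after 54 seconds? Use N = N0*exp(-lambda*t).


N = N0 * exp(-lambda * t)
N = 244555 * exp(-0.1698 * 54)
N = 25.483

25.483


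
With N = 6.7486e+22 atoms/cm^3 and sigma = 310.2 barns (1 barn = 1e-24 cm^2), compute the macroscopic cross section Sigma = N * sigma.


Sigma = N * sigma_barns * 1e-24
Sigma = 6.7486e+22 * 310.2 * 1e-24
Sigma = 20.934 /cm

20.934


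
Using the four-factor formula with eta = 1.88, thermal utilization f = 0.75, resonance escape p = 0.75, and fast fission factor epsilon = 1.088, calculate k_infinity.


k_inf = eta * f * p * epsilon
k_inf = 1.88 * 0.75 * 0.75 * 1.088
k_inf = 1.1506

1.1506


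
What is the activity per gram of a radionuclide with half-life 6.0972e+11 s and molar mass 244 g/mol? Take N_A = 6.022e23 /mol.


lambda = ln(2) / t_half = ln(2) / 6.0972e+11 = 1.136829e-12 /s
SA = lambda * N_A / M
SA = 1.136829e-12 * 6.022e23 / 244
SA = 2.8057e+09 Bq/g

2.8057e+09


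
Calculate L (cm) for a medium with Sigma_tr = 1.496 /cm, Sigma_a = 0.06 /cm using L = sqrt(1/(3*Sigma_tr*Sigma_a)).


D = 1 / (3 * Sigma_tr) = 1 / (3 * 1.496) = 0.2228164 cm
L = sqrt(D / Sigma_a)
L = sqrt(0.2228164 / 0.06)
L = 1.9271 cm

1.9271


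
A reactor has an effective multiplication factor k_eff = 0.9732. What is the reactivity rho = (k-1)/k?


rho = (k_eff - 1) / k_eff
rho = (0.9732 - 1) / 0.9732
rho = -0.027538

-0.027538


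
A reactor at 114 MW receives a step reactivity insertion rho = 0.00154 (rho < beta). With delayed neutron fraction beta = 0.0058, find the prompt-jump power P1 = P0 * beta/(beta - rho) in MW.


P1/P0 = beta / (beta - rho)
P1/P0 = 0.0058 / (0.0058 - 0.00154) = 1.361502
P1 = 114 * 1.361502 = 155.21 MW

155.21


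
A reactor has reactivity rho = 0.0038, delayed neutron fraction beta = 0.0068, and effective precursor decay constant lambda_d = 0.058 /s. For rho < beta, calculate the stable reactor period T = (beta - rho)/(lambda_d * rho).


T = (beta - rho) / (lambda_d * rho)
T = (0.0068 - 0.0038) / (0.058 * 0.0038)
T = 13.612 s

13.612


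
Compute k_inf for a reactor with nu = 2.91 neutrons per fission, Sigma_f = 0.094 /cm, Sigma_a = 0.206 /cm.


k_inf = nu * Sigma_f / Sigma_a
k_inf = 2.91 * 0.094 / 0.206
k_inf = 1.3279

1.3279


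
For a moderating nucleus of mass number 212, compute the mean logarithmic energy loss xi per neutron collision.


xi = 1 + (A-1)^2/(2A) * ln((A-1)/(A+1))
xi = 1 + (212-1)^2/(2*212) * ln((212-1)/(212 +1))
xi = 0.0094044

0.0094044
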